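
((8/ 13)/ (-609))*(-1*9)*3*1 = 72/ 2639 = 0.03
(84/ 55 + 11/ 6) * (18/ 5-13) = -52123/ 1650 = -31.59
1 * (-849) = -849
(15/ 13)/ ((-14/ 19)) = -285/ 182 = -1.57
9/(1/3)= 27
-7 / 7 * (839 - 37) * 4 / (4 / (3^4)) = -64962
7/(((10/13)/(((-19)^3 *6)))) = -1872507/5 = -374501.40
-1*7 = -7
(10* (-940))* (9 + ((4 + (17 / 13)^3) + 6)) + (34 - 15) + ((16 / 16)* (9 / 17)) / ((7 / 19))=-52184058496 / 261443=-199600.14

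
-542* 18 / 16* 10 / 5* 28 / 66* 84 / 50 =-239022 / 275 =-869.17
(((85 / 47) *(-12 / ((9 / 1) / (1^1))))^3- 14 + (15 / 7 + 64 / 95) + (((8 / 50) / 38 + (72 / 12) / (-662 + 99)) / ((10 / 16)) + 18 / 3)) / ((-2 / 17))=8570612949219233 / 52475596314750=163.33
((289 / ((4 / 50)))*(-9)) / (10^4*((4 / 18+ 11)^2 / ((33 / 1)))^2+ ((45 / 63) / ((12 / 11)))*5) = -260175444606 / 1165502689273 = -0.22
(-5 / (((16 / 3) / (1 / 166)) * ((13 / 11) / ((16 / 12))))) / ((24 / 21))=-385 / 69056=-0.01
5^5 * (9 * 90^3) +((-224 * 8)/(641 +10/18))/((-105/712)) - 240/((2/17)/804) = 295938933938808/14435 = 20501484858.94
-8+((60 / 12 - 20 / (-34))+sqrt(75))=-41 / 17+5 * sqrt(3)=6.25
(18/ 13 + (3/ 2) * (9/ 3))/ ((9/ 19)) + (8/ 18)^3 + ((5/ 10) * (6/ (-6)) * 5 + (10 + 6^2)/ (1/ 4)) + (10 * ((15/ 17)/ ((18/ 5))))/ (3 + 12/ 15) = 595855418/ 3061071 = 194.66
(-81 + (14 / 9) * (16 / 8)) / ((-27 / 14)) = 9814 / 243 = 40.39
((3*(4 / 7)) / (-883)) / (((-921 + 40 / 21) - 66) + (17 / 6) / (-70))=80 / 40594159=0.00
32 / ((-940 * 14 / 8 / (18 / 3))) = -192 / 1645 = -0.12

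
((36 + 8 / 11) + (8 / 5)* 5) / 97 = 492 / 1067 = 0.46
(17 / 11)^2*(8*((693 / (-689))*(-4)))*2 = 1165248 / 7579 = 153.75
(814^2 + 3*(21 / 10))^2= 439041807965.29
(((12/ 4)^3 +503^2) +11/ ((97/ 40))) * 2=49089864/ 97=506081.07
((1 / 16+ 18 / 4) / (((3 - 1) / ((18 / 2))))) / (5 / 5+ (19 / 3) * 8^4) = 1971 / 2490464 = 0.00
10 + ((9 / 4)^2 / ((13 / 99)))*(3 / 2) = 28217 / 416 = 67.83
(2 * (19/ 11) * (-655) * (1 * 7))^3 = -5288942065967000/ 1331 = -3973660455271.98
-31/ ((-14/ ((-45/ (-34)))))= 1395/ 476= 2.93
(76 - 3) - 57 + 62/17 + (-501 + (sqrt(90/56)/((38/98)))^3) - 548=-17499/17 + 324135 * sqrt(35)/54872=-994.41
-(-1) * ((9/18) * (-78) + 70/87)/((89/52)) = -172796/7743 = -22.32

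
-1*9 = -9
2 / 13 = 0.15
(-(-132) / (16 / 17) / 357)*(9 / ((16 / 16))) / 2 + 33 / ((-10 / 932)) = -860673 / 280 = -3073.83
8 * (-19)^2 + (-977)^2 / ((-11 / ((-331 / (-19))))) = -315345507 / 209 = -1508830.18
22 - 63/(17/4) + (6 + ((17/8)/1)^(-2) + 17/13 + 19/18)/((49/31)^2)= 1723151305/162370026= 10.61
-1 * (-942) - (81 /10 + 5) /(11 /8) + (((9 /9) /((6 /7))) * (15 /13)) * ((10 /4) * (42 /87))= 38737019 /41470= 934.10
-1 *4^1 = -4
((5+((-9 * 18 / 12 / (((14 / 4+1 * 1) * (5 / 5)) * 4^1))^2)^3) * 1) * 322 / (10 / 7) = 23902543 / 20480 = 1167.12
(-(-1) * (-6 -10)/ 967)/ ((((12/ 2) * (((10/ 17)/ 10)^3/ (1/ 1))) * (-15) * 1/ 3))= 39304/ 14505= 2.71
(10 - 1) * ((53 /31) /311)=477 /9641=0.05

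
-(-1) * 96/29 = 96/29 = 3.31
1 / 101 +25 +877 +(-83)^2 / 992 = 91069965 / 100192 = 908.95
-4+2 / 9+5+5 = 56 / 9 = 6.22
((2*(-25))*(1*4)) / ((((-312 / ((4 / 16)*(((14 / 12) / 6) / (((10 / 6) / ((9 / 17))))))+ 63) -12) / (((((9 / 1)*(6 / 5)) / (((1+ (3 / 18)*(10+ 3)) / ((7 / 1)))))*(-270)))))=-171460800 / 2680577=-63.96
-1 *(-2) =2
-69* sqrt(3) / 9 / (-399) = 23* sqrt(3) / 1197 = 0.03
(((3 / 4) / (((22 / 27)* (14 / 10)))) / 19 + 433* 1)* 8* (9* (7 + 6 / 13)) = 4424570901 / 19019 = 232639.51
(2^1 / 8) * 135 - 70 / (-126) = 1235 / 36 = 34.31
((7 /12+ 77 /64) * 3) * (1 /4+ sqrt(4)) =3087 /256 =12.06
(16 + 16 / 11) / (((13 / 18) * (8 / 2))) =6.04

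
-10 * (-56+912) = -8560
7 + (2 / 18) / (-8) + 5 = 863 / 72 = 11.99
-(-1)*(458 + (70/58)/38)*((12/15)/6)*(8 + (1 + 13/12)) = 61074871/99180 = 615.80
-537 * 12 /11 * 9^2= -521964 /11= -47451.27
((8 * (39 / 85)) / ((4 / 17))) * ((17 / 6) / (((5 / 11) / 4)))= 9724 / 25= 388.96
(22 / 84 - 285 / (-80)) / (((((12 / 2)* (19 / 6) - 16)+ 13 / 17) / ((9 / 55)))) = 0.17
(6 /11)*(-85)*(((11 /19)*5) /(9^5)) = -850 /373977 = -0.00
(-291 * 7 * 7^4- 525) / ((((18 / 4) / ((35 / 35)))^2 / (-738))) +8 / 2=534788924 / 3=178262974.67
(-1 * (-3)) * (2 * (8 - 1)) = 42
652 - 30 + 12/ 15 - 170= 2264/ 5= 452.80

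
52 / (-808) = -13 / 202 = -0.06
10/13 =0.77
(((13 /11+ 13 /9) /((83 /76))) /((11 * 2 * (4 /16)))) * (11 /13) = 3040 /8217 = 0.37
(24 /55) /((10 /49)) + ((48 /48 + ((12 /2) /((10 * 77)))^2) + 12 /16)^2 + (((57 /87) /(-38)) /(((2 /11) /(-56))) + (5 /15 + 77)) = 2686563357011327 /30583145670000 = 87.84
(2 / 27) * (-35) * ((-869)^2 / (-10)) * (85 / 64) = 449320795 / 1728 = 260023.61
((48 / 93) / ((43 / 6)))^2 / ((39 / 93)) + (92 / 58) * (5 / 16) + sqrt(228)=87830017 / 172874104 + 2 * sqrt(57)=15.61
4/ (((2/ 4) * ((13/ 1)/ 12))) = 96/ 13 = 7.38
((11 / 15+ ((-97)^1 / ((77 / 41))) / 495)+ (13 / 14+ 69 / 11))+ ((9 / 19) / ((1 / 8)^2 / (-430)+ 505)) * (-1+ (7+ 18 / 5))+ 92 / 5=35211148727885 / 1341924364242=26.24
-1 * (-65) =65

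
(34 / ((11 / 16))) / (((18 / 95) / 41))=1059440 / 99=10701.41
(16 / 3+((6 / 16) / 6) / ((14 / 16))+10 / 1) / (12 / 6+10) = 647 / 504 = 1.28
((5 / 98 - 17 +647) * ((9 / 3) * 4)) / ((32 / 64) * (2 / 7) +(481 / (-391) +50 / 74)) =-5359589490 / 291809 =-18366.77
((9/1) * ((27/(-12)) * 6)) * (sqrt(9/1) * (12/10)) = -2187/5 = -437.40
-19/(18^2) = -19/324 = -0.06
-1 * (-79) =79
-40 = -40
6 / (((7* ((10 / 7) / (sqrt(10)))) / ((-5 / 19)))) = -3* sqrt(10) / 19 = -0.50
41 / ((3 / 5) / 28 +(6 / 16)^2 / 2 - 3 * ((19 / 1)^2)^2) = -183680 / 1751513829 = -0.00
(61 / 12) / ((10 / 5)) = 61 / 24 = 2.54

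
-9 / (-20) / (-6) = -3 / 40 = -0.08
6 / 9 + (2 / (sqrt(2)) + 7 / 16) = 53 / 48 + sqrt(2) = 2.52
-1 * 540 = -540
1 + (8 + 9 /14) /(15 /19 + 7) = 4371 /2072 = 2.11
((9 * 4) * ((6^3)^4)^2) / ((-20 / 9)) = -383808888404050968576 / 5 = -76761777680810193715.20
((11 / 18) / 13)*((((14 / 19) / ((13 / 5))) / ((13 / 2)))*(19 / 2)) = 0.02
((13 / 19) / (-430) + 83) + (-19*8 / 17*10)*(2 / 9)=78912041 / 1250010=63.13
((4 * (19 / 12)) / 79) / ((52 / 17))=323 / 12324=0.03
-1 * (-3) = 3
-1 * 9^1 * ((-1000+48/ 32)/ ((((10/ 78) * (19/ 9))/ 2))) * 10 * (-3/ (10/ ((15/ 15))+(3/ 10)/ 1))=-378511380/ 1957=-193414.09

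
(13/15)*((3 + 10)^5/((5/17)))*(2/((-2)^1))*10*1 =-164111506/15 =-10940767.07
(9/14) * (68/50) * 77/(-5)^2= 1683/625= 2.69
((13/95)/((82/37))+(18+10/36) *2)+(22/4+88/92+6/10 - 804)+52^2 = 313423235/161253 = 1943.67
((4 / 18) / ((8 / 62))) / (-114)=-31 / 2052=-0.02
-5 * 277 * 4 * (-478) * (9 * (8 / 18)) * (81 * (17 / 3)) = 4861948320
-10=-10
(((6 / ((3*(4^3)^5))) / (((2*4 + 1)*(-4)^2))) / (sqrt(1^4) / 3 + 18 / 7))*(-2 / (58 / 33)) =-77 / 15195594293248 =-0.00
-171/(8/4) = -85.50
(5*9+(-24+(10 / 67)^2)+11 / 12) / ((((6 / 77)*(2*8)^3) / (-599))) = -54508484261 / 1323859968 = -41.17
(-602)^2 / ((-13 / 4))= -1449616 / 13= -111508.92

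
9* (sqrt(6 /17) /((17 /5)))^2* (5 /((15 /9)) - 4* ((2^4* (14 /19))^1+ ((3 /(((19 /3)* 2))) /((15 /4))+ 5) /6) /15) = -498 /4913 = -0.10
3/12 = 1/4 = 0.25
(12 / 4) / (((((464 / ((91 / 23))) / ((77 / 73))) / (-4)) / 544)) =-2858856 / 48691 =-58.71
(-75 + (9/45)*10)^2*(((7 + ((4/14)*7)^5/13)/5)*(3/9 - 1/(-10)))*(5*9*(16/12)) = 262186.80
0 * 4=0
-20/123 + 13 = 1579/123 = 12.84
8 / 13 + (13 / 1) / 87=865 / 1131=0.76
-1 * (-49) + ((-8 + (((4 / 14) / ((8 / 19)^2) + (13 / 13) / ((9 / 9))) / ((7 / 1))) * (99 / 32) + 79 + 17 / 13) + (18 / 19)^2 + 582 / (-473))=13602743393791 / 111380132864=122.13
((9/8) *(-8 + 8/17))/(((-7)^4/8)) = -1152/40817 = -0.03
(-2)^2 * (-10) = -40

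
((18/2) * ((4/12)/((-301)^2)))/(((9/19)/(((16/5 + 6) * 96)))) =27968/453005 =0.06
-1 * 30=-30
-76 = -76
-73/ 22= -3.32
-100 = -100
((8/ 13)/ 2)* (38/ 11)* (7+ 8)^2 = 239.16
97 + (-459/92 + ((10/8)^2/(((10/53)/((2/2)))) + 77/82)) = 3054751/30176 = 101.23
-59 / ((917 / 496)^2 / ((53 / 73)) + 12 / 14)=-5385044224 / 507927367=-10.60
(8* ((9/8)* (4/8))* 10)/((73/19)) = 855/73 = 11.71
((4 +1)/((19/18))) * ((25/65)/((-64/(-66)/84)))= 155925/988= 157.82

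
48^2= 2304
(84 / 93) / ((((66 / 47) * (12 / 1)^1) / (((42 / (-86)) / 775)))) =-2303 / 68182950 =-0.00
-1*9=-9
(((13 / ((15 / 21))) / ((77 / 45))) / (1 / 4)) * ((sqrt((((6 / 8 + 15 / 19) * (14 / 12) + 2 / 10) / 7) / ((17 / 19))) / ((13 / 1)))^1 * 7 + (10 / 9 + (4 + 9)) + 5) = 9 * sqrt(1805230) / 935 + 8944 / 11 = 826.02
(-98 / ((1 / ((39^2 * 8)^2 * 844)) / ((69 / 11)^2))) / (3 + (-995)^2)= -1121248208755584 / 2303719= -486712228.69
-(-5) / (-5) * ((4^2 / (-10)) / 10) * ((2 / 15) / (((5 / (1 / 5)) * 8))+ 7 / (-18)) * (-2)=0.12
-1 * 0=0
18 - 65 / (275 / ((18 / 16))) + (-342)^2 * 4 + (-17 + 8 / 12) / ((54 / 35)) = 16674642583 / 35640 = 467863.15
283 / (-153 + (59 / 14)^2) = -55468 / 26507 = -2.09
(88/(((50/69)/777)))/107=2358972/2675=881.86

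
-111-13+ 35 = -89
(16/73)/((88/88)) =16/73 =0.22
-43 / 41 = -1.05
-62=-62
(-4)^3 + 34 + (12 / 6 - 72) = -100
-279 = -279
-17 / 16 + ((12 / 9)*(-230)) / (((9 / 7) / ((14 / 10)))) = -144715 / 432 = -334.99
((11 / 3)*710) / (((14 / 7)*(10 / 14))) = 5467 / 3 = 1822.33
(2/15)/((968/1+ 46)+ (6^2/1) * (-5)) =1/6255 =0.00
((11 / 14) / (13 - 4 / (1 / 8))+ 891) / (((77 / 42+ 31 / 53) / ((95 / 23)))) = 1521.79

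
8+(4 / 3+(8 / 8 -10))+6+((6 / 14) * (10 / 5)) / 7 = 949 / 147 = 6.46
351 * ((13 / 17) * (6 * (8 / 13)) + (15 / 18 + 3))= 79443 / 34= 2336.56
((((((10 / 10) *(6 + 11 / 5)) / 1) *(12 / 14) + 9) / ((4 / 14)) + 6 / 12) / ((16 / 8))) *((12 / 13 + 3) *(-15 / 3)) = -14433 / 26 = -555.12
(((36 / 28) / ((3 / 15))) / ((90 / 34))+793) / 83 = 5568 / 581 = 9.58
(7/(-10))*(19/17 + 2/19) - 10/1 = -7013/646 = -10.86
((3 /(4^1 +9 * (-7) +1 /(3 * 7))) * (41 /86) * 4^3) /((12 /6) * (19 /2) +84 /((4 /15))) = -20664 /4445039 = -0.00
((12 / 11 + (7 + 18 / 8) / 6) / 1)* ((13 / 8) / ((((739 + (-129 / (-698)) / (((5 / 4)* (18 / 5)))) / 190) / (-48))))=-898666275 / 17023072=-52.79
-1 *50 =-50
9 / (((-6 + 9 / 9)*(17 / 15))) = -27 / 17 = -1.59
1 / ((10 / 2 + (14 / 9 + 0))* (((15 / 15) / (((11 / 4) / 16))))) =99 / 3776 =0.03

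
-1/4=-0.25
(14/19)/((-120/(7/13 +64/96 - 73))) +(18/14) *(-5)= -93175/15561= -5.99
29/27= 1.07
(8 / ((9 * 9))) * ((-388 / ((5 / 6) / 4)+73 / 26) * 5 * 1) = -966988 / 1053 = -918.32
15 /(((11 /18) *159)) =90 /583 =0.15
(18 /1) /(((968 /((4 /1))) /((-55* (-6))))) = 270 /11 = 24.55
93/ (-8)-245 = -2053/ 8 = -256.62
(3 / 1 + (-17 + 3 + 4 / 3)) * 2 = -58 / 3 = -19.33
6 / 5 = 1.20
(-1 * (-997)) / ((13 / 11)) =10967 / 13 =843.62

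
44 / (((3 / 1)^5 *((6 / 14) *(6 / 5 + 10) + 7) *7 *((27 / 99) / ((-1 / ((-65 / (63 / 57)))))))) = 484 / 3541239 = 0.00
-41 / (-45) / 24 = 41 / 1080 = 0.04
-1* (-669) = 669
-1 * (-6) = 6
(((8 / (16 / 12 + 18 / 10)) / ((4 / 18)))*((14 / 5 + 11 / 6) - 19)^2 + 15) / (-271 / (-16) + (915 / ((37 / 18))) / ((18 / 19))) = 331998336 / 67723945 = 4.90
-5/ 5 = -1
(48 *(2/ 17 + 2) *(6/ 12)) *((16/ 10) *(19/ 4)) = 32832/ 85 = 386.26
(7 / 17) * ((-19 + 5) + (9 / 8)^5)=-2797921 / 557056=-5.02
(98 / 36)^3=117649 / 5832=20.17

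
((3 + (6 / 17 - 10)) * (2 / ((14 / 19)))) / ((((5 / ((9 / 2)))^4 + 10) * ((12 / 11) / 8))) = -51650379 / 4498795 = -11.48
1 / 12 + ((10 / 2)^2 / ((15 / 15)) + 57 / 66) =3425 / 132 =25.95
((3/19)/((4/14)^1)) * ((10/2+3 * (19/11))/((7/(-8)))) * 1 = -1344/209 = -6.43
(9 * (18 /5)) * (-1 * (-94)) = 15228 /5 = 3045.60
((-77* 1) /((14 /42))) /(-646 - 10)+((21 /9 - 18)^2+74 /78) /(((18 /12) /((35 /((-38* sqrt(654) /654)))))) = 231 /656 - 1008980* sqrt(654) /6669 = -3868.75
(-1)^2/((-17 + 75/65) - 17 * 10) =-13/2416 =-0.01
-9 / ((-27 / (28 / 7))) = 4 / 3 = 1.33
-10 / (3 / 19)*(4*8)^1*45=-91200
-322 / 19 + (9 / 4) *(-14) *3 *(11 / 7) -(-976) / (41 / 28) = 501.09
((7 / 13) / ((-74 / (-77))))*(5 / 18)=2695 / 17316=0.16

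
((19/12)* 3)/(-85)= -0.06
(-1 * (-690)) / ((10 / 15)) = 1035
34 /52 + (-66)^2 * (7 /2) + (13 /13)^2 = 396439 /26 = 15247.65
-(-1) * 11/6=11/6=1.83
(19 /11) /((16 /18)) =171 /88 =1.94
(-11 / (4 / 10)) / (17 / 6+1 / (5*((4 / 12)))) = -825 / 103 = -8.01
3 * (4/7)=12/7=1.71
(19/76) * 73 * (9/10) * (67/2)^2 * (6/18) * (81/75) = 26543457/4000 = 6635.86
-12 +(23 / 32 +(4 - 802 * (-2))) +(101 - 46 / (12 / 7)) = 160405 / 96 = 1670.89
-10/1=-10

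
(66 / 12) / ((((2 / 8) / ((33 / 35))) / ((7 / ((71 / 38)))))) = 77.71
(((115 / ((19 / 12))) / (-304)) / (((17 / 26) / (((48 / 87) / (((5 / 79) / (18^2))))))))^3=-6196744565896710302171136 / 5637185985266317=-1099262039.98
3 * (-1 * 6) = -18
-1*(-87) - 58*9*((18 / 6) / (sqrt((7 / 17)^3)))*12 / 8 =87 - 39933*sqrt(119) / 49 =-8803.16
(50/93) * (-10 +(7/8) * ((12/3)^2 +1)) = 325/124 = 2.62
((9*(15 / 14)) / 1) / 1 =135 / 14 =9.64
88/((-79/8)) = -704/79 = -8.91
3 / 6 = 1 / 2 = 0.50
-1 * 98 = -98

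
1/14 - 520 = -7279/14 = -519.93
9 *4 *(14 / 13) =504 / 13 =38.77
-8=-8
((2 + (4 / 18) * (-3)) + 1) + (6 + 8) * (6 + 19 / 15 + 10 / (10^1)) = 118.07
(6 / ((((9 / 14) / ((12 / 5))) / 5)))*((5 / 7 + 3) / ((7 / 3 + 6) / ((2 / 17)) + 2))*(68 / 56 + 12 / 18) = 32864 / 3059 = 10.74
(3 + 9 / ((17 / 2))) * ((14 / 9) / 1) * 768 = 82432 / 17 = 4848.94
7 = 7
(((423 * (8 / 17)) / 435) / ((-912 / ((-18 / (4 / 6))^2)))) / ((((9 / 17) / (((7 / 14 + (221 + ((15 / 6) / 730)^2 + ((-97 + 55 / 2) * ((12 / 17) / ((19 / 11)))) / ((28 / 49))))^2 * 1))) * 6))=-28406814600061637720541 / 8358301731810503680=-3398.63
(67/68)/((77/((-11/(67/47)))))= -0.10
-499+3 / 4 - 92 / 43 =-86067 / 172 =-500.39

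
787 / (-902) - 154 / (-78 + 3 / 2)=157405 / 138006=1.14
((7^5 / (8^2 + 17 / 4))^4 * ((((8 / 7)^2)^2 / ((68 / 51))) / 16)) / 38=113387824750592 / 14651793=7738836.11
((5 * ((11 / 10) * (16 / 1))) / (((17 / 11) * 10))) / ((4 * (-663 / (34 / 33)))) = -22 / 9945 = -0.00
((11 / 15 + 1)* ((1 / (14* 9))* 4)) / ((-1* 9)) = -52 / 8505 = -0.01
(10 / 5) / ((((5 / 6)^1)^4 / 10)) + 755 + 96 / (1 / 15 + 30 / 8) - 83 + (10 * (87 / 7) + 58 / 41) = 7100755532 / 8215375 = 864.33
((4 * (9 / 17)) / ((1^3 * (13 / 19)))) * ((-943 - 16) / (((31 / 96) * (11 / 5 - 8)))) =314858880 / 198679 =1584.76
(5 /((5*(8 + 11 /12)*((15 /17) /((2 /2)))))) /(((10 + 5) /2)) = 136 /8025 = 0.02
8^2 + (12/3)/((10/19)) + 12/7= 2566/35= 73.31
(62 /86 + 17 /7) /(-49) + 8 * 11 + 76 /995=1291600104 /14675255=88.01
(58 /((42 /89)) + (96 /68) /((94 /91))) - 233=-1824356 /16779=-108.73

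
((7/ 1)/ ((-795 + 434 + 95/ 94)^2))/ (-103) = -61852/ 117943025863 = -0.00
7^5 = 16807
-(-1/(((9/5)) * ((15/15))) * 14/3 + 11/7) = 193/189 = 1.02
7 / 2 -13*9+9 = -209 / 2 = -104.50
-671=-671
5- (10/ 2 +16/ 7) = -2.29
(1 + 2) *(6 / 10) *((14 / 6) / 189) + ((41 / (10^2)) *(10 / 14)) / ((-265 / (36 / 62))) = 111689 / 5175450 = 0.02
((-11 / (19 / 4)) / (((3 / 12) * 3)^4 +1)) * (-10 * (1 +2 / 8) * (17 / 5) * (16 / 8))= 957440 / 6403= 149.53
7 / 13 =0.54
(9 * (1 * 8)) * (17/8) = 153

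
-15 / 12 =-5 / 4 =-1.25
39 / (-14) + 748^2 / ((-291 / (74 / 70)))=-2035.35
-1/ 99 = -0.01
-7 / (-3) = 7 / 3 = 2.33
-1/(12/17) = -17/12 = -1.42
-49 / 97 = -0.51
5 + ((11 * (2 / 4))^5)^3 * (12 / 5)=12531744508451753 / 40960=305950793663.37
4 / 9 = 0.44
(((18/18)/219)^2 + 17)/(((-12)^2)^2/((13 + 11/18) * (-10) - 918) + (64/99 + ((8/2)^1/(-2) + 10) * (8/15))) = -212715569165/184667158592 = -1.15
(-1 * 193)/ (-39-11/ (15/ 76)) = 2895/ 1421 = 2.04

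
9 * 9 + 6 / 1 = 87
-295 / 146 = -2.02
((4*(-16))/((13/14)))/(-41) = 896/533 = 1.68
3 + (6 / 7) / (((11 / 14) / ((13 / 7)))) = 5.03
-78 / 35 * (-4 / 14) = 156 / 245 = 0.64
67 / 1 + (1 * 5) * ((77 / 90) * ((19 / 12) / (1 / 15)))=168.60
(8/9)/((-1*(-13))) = 8/117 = 0.07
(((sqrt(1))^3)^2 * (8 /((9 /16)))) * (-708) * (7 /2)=-105728 /3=-35242.67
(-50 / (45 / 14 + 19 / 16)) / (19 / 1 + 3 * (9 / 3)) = -200 / 493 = -0.41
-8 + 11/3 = -13/3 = -4.33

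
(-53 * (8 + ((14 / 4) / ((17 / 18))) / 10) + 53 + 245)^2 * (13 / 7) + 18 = 1138963779 / 28900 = 39410.51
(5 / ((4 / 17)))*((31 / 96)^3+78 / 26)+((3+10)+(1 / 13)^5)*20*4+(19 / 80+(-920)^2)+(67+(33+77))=5569205784677561723 / 6569925672960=847681.70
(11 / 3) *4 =44 / 3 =14.67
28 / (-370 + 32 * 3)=-14 / 137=-0.10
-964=-964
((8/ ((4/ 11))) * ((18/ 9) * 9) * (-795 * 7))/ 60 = -36729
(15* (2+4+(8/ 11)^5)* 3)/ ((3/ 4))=59944440/ 161051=372.21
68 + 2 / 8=68.25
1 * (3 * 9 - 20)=7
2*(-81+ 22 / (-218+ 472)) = -20552 / 127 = -161.83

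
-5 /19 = -0.26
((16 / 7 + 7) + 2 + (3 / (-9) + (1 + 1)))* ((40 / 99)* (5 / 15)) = 10880 / 6237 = 1.74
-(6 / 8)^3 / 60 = -9 / 1280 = -0.01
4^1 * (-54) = -216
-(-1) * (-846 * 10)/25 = -1692/5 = -338.40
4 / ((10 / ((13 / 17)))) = 26 / 85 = 0.31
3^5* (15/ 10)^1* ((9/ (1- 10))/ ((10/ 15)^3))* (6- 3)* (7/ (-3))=137781/ 16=8611.31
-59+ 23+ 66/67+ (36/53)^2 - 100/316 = -518448553/14868037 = -34.87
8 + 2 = 10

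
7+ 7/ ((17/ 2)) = 7.82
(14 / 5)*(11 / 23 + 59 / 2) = 9653 / 115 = 83.94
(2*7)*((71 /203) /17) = 142 /493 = 0.29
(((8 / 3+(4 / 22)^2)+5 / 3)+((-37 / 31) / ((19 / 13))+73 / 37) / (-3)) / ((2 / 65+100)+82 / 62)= 2047025825 / 52116483903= 0.04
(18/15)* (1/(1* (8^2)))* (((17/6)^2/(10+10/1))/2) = 289/76800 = 0.00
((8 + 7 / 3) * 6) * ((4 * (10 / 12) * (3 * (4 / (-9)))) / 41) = -2480 / 369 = -6.72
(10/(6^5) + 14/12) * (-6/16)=-4541/10368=-0.44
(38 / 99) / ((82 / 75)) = 475 / 1353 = 0.35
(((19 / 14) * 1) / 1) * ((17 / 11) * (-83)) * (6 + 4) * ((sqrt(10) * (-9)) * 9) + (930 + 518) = 447355.64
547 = 547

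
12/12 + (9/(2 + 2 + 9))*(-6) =-41/13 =-3.15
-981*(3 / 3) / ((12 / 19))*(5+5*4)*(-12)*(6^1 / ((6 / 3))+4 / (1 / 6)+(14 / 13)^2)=2217575025 / 169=13121745.71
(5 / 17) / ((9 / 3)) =0.10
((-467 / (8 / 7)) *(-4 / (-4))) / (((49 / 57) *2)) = -26619 / 112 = -237.67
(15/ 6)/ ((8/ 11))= 3.44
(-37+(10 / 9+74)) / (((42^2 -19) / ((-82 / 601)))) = -28126 / 9438705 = -0.00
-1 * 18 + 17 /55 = -973 /55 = -17.69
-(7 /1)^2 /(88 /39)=-21.72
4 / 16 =1 / 4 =0.25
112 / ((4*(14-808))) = -14 / 397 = -0.04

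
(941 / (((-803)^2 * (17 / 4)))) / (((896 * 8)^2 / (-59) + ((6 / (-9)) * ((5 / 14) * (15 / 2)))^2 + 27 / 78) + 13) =-565849648 / 1435050495063845319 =-0.00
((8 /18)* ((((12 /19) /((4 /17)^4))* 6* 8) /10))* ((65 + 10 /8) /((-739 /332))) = -367408879 /28082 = -13083.43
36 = 36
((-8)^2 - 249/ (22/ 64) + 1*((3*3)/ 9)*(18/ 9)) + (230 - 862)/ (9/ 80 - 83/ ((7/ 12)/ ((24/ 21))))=-37899958/ 57909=-654.47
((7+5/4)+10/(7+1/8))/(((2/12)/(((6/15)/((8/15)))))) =43.44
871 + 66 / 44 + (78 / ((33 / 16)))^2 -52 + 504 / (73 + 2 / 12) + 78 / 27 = 2161351483 / 956142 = 2260.49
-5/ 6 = -0.83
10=10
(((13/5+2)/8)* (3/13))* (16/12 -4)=-23/65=-0.35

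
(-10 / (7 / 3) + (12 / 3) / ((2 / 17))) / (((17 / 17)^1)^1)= 208 / 7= 29.71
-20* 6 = -120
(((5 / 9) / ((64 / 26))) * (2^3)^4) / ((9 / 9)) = 8320 / 9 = 924.44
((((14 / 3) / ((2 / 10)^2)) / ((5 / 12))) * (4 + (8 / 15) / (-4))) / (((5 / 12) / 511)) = 6638912 / 5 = 1327782.40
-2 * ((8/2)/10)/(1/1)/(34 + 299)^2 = -4/554445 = -0.00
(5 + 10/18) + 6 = 104/9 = 11.56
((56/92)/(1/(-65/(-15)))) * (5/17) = 910/1173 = 0.78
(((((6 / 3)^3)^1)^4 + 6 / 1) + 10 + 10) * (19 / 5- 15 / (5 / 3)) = -107172 / 5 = -21434.40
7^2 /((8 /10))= 245 /4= 61.25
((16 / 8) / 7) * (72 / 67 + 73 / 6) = 3.78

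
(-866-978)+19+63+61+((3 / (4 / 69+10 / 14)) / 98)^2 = -46385009235 / 27269284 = -1701.00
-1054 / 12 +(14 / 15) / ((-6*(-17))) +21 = -66.82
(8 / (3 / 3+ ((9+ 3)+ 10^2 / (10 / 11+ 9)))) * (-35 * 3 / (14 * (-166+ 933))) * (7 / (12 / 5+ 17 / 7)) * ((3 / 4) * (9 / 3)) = -0.01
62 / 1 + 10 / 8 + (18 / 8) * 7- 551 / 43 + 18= 3620 / 43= 84.19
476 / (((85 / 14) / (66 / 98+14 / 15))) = 125.97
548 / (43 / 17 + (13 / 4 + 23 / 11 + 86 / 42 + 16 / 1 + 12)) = 8607984 / 595615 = 14.45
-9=-9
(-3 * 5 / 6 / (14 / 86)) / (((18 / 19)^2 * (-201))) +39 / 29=37808539 / 26440344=1.43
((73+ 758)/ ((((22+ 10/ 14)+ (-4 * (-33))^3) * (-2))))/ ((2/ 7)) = -13573/ 21466580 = -0.00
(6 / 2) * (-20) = -60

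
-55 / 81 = -0.68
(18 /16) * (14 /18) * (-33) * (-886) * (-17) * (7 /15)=-202960.45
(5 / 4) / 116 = 5 / 464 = 0.01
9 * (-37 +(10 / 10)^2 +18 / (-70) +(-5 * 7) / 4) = -56709 / 140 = -405.06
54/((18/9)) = 27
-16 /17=-0.94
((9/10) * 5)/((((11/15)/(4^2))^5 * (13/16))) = 57330892800000/2093663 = 27383056.78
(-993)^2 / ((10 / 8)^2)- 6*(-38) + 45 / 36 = 63130061 / 100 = 631300.61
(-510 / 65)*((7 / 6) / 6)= -119 / 78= -1.53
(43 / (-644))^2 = 1849 / 414736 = 0.00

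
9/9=1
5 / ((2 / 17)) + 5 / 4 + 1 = 179 / 4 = 44.75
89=89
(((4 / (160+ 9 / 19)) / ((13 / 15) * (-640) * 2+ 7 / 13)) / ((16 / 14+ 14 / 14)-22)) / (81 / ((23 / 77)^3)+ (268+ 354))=252440916 / 816407452487307431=0.00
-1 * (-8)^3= 512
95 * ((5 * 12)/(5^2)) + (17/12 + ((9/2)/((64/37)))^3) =1554142975/6291456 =247.02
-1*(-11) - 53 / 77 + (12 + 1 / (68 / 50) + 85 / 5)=104843 / 2618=40.05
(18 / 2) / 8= 9 / 8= 1.12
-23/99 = -0.23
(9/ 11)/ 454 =9/ 4994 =0.00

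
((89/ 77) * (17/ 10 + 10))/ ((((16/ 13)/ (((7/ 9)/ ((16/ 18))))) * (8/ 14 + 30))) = 947583/ 3013120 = 0.31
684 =684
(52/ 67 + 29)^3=7940149875/ 300763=26400.02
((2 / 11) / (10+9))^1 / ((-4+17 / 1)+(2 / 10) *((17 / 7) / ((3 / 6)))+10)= 70 / 175351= 0.00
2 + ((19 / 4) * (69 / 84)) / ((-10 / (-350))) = 2217 / 16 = 138.56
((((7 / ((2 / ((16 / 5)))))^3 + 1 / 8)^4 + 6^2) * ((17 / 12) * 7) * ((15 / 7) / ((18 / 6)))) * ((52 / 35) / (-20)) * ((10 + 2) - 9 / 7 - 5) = -287105720153700148101778767 / 24500000000000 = -11718600822600.01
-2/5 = -0.40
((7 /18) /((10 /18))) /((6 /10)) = 7 /6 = 1.17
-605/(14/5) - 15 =-3235/14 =-231.07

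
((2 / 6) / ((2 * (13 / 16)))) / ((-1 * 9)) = -0.02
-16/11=-1.45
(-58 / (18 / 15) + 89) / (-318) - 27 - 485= -244285 / 477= -512.13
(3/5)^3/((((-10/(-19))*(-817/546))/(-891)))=6567561/26875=244.37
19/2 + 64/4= 51/2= 25.50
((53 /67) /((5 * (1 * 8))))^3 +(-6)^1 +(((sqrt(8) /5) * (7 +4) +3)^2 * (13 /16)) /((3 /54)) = 3861 * sqrt(2) /10 +13318363253837 /19248832000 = 1237.93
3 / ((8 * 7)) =0.05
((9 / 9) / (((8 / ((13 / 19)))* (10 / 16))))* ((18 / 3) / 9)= 26 / 285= 0.09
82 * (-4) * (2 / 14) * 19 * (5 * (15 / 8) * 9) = -75117.86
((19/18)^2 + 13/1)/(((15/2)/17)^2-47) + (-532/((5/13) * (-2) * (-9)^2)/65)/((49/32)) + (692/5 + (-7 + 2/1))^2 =13648436887378/766966725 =17795.34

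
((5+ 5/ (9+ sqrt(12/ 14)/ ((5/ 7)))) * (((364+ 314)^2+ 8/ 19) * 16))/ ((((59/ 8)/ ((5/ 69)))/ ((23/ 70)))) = 2057032622080/ 15560601 - 13974406400 * sqrt(42)/ 46681803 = 130254.90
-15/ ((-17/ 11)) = 165/ 17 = 9.71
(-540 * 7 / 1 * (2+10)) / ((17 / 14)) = -635040 / 17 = -37355.29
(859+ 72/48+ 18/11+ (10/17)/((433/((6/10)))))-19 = 136539321/161942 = 843.14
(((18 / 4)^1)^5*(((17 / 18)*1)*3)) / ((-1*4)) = -334611 / 256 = -1307.07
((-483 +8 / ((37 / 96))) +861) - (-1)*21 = 15531 / 37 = 419.76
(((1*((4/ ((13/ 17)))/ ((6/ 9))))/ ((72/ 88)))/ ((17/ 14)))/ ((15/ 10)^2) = 1232/ 351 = 3.51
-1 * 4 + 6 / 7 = -22 / 7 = -3.14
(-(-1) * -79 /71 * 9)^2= 505521 /5041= 100.28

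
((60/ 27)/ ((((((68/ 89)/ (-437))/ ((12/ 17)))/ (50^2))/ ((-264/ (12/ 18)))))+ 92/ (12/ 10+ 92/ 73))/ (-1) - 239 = -115255552065189/ 129761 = -888214117.22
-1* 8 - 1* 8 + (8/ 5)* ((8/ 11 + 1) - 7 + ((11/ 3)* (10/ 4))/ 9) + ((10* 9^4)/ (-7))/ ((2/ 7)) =-32827.81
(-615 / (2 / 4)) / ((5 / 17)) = -4182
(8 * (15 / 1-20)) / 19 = -2.11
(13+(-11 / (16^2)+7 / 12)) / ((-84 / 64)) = -10399 / 1008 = -10.32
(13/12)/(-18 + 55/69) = -299/4748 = -0.06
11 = 11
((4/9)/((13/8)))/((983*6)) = 0.00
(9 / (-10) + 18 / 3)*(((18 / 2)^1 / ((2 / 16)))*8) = 2937.60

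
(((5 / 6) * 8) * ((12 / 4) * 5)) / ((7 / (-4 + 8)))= 400 / 7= 57.14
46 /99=0.46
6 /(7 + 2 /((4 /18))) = 3 /8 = 0.38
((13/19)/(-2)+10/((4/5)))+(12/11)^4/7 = 24068481/1947253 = 12.36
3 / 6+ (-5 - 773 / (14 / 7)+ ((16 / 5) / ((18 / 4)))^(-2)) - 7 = -405527 / 1024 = -396.02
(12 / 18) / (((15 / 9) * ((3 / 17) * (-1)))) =-2.27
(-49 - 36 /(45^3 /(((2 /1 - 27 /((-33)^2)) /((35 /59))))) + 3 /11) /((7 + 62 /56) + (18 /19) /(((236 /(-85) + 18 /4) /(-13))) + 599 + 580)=-46527903864272 /1126671951920625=-0.04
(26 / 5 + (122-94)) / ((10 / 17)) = 1411 / 25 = 56.44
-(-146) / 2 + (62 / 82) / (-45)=134654 / 1845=72.98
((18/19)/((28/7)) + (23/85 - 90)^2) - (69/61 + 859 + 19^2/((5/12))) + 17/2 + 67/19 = 53065444076/8373775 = 6337.10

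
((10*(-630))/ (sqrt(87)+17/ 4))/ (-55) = -85680/ 12133+20160*sqrt(87)/ 12133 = 8.44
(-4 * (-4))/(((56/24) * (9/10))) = 160/21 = 7.62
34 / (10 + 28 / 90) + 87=20949 / 232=90.30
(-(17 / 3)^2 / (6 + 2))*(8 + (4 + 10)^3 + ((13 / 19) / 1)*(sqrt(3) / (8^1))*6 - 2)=-397375 / 36 - 3757*sqrt(3) / 1824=-11041.76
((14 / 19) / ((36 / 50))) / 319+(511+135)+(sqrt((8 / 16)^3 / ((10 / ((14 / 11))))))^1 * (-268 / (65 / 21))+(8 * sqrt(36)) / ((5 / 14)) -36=733.48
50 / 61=0.82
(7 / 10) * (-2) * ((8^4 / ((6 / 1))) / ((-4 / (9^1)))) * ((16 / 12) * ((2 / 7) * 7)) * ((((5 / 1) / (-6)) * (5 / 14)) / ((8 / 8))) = -5120 / 3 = -1706.67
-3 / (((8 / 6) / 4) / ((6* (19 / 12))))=-171 / 2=-85.50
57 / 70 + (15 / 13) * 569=598191 / 910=657.35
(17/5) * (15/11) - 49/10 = -29/110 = -0.26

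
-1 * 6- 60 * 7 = -426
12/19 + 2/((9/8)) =412/171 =2.41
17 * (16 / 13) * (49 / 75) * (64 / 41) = 852992 / 39975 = 21.34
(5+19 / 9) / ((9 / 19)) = 15.01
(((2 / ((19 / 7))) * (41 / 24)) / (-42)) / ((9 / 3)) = -41 / 4104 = -0.01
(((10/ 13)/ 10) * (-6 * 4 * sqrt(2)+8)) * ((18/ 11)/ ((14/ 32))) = 2304/ 1001-6912 * sqrt(2)/ 1001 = -7.46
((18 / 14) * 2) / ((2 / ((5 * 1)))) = 45 / 7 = 6.43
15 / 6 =5 / 2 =2.50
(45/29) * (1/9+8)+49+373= 12603/29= 434.59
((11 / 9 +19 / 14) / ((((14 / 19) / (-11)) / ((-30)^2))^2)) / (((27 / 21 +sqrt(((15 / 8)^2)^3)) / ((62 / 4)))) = 140827544000000 / 153713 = 916171982.85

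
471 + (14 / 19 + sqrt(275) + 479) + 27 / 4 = 5 * sqrt(11) + 72769 / 76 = 974.07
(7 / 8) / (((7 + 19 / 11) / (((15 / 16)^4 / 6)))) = 433125 / 33554432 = 0.01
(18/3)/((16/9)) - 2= 11/8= 1.38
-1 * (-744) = 744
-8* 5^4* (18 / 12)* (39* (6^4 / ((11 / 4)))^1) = -1516320000 / 11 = -137847272.73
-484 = -484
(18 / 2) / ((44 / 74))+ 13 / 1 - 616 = -12933 / 22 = -587.86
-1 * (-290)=290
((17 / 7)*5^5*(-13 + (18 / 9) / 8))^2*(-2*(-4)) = 7340712890625 / 98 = 74905233577.81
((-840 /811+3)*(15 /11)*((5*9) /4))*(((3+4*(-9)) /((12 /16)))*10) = -10752750 /811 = -13258.63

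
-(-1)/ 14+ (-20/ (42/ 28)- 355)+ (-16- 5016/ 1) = -226811/ 42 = -5400.26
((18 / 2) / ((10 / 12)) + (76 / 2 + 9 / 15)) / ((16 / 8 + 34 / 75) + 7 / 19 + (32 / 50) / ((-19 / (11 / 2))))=5415 / 289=18.74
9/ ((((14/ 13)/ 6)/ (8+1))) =3159/ 7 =451.29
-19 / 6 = -3.17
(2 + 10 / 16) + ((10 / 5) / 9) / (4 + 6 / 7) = 3269 / 1224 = 2.67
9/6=3/2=1.50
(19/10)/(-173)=-19/1730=-0.01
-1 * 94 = -94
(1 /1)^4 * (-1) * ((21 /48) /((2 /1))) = -7 /32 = -0.22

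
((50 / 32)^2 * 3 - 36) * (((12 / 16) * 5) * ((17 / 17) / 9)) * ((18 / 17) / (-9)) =12235 / 8704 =1.41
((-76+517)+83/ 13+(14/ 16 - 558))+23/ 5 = -54673/ 520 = -105.14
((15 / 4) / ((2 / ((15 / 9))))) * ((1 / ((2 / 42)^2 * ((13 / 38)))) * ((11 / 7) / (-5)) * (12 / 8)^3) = -1777545 / 416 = -4272.94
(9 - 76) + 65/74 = -4893/74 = -66.12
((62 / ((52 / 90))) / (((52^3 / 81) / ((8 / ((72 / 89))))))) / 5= 223479 / 1827904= 0.12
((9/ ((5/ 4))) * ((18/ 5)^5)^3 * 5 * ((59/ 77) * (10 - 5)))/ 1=14329864669398121709568/ 469970703125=30490974382.26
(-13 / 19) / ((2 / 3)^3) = -351 / 152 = -2.31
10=10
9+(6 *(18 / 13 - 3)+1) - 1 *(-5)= 69 / 13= 5.31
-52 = -52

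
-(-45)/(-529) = -45/529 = -0.09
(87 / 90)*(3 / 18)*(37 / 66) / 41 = 1073 / 487080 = 0.00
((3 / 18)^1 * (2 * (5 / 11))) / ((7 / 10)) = 50 / 231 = 0.22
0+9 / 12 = 3 / 4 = 0.75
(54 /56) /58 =27 /1624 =0.02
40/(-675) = -8/135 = -0.06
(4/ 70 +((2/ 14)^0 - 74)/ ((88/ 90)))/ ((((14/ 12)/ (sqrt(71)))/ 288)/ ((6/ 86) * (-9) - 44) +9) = -201813020104391083008/ 24346779519378632855 - 4095416410128 * sqrt(71)/ 3478111359911233265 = -8.29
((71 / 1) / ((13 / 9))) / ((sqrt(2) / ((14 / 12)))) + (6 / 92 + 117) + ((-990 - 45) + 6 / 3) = -42133 / 46 + 1491 * sqrt(2) / 52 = -875.38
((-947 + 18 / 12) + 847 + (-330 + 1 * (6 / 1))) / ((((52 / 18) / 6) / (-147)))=257985 / 2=128992.50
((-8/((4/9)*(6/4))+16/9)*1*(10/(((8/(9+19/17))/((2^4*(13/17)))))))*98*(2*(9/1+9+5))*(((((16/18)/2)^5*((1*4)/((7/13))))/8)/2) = -8817770823680/153586449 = -57412.43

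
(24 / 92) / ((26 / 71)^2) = 15123 / 7774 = 1.95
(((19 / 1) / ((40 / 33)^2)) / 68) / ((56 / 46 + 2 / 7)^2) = 4432491 / 52659200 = 0.08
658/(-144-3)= -94/21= -4.48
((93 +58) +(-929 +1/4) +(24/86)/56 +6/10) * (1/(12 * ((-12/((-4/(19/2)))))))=-1559471/686280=-2.27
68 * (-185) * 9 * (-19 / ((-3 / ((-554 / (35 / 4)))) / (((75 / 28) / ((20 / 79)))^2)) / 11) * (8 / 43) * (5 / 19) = 3669935016375 / 162239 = 22620547.56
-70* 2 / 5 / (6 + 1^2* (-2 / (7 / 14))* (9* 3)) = 14 / 51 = 0.27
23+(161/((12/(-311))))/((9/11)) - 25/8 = -1097269/216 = -5079.95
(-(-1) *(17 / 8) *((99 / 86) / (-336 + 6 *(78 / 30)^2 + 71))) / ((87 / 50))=-350625 / 55975336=-0.01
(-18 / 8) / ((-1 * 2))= 9 / 8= 1.12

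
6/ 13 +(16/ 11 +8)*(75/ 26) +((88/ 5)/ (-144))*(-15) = 25369/ 858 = 29.57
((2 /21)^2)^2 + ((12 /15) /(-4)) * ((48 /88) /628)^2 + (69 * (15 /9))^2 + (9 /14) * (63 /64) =4909737711608514277 /371228942367360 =13225.63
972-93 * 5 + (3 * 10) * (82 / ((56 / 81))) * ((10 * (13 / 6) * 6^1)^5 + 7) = 1849596079855803 / 14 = 132114005703985.93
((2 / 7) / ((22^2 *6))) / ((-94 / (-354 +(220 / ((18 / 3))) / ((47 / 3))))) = 2066 / 5613069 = 0.00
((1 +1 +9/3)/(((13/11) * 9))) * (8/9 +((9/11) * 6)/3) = 1250/1053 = 1.19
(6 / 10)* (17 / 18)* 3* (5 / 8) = 17 / 16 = 1.06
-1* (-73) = 73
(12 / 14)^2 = 36 / 49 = 0.73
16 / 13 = 1.23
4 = 4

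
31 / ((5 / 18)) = 558 / 5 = 111.60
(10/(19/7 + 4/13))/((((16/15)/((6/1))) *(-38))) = -0.49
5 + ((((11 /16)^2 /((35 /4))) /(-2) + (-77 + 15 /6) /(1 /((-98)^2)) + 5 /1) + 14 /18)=-28848445889 /40320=-715487.25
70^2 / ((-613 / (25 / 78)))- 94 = -2308508 / 23907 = -96.56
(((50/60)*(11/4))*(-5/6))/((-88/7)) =175/1152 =0.15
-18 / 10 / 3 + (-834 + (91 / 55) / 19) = -872066 / 1045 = -834.51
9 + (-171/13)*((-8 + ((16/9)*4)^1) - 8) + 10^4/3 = 134911/39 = 3459.26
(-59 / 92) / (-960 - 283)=59 / 114356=0.00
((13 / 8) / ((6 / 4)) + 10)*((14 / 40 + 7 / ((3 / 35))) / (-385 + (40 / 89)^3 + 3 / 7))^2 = 78432216961762380265717 / 155513762743210054732800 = 0.50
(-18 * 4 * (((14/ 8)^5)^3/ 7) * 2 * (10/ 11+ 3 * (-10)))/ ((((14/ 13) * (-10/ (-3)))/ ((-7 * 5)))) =-1190281492849995/ 46137344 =-25798656.57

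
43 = 43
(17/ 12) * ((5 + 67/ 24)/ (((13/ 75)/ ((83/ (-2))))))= -6596425/ 2496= -2642.80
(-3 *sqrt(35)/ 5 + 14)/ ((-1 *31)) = -14/ 31 + 3 *sqrt(35)/ 155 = -0.34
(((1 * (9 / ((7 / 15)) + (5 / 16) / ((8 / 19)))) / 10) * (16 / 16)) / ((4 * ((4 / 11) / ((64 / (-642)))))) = -39479 / 287616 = -0.14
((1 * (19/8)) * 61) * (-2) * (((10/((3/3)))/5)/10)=-57.95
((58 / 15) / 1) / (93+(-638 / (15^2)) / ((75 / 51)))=0.04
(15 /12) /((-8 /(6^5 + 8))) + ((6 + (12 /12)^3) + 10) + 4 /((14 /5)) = -33539 /28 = -1197.82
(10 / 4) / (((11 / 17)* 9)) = 85 / 198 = 0.43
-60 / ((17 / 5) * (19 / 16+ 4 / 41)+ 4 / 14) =-1377600 / 106877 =-12.89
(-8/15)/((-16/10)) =1/3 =0.33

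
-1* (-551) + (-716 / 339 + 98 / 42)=62288 / 113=551.22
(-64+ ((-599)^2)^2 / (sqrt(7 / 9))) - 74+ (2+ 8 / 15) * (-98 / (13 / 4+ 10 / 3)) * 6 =-143886 / 395+ 386214472803 * sqrt(7) / 7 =145975349317.25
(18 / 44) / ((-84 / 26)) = -39 / 308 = -0.13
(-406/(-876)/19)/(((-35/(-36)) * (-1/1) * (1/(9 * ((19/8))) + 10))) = -783/313535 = -0.00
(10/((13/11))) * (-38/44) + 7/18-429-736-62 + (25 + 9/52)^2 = -14607319/24336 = -600.24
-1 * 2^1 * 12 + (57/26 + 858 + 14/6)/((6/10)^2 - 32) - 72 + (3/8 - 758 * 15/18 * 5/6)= -68672465/105768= -649.27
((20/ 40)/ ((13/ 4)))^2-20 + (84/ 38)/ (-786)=-19.98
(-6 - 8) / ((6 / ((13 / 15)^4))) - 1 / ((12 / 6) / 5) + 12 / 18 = -956729 / 303750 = -3.15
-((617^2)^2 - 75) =-144924114646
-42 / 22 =-21 / 11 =-1.91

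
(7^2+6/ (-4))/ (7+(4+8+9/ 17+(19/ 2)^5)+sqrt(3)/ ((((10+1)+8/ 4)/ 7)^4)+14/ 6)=1141099233056732904240/ 1859390126207753670138727 - 177053048040960*sqrt(3)/ 265627160886821952876961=0.00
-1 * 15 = -15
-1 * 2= -2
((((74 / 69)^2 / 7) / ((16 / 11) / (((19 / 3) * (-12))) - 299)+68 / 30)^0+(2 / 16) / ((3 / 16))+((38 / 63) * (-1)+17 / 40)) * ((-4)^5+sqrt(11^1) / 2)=-480128 / 315+3751 * sqrt(11) / 5040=-1521.75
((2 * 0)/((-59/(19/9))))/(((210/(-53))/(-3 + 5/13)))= 0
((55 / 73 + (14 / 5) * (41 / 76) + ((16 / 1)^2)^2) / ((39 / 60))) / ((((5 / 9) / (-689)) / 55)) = -9539210976174 / 1387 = -6877585419.02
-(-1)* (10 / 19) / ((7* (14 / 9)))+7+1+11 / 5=47706 / 4655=10.25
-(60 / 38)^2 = -2.49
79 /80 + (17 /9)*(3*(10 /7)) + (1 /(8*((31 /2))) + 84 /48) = 564589 /52080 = 10.84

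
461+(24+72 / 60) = 486.20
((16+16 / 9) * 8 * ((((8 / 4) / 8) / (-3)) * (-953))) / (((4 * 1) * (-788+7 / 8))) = -609920 / 170019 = -3.59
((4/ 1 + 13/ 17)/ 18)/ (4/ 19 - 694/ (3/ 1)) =-513/ 447916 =-0.00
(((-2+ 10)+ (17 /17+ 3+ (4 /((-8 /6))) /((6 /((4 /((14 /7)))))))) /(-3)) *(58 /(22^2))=-29 /66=-0.44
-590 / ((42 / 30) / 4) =-11800 / 7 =-1685.71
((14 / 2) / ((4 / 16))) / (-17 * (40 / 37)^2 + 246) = 19166 / 154787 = 0.12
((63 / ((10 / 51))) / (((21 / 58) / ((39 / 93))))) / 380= 57681 / 58900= 0.98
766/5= 153.20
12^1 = 12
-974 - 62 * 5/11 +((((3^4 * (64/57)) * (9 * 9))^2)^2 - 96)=4221897772442986376656/1433531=2945103923419156.18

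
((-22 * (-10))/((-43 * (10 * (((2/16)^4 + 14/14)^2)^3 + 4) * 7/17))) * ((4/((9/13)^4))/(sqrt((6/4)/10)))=-183430692399446314249785180160 * sqrt(15)/17822855252364673545974585961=-39.86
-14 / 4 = -7 / 2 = -3.50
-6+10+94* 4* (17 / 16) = 807 / 2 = 403.50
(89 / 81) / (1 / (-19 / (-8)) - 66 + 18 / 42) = -0.02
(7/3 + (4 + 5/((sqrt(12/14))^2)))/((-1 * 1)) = -73/6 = -12.17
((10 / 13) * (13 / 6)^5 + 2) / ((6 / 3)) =150581 / 7776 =19.36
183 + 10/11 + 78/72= 24419/132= 184.99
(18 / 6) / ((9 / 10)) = 10 / 3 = 3.33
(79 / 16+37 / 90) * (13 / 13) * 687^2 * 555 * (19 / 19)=1401030143.81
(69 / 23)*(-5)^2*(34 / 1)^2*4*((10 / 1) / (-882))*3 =-578000 / 49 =-11795.92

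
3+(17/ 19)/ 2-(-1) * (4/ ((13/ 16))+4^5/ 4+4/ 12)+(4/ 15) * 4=265.77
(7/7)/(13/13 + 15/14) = 14/29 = 0.48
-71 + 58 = -13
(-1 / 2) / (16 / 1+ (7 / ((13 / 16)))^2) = -169 / 30496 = -0.01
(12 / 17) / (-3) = -4 / 17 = -0.24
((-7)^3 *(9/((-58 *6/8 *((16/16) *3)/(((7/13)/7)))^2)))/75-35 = -3357798997/95937075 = -35.00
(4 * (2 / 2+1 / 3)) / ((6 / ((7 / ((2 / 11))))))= 308 / 9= 34.22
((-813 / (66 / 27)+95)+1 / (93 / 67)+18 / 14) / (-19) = 3374045 / 272118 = 12.40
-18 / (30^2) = -0.02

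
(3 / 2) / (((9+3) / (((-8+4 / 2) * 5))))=-15 / 4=-3.75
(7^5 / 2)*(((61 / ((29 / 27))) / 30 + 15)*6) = 247012479 / 290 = 851767.17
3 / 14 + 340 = 4763 / 14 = 340.21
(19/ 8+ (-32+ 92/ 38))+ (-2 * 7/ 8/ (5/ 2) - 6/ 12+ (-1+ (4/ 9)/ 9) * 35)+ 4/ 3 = -3714667/ 61560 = -60.34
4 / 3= 1.33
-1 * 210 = -210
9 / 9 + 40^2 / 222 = 911 / 111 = 8.21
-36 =-36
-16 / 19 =-0.84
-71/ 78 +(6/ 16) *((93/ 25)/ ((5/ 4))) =1003/ 4875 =0.21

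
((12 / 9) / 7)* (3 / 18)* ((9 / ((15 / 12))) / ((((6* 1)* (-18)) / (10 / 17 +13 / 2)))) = -241 / 16065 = -0.02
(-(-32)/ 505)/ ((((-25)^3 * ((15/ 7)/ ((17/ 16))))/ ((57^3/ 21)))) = -699618/ 39453125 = -0.02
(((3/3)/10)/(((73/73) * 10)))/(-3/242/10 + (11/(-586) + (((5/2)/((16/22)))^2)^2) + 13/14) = 4066033664/57142417650515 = 0.00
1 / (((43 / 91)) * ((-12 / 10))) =-455 / 258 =-1.76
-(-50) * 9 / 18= 25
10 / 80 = 1 / 8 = 0.12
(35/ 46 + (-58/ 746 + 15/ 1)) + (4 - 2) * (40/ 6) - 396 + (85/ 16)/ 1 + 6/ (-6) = -149345035/ 411792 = -362.67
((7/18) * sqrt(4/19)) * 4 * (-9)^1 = -28 * sqrt(19)/19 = -6.42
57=57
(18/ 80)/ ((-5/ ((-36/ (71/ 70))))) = 567/ 355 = 1.60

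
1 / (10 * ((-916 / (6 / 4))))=-3 / 18320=-0.00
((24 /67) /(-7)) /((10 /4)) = -48 /2345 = -0.02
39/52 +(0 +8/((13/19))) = 647/52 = 12.44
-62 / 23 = -2.70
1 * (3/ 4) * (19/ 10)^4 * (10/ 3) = 130321/ 4000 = 32.58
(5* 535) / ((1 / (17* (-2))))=-90950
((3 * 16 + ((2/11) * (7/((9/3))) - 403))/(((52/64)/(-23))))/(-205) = -4305968/87945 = -48.96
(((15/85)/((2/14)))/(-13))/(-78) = 7/5746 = 0.00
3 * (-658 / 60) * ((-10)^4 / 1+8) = -1646316 / 5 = -329263.20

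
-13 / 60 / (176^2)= -13 / 1858560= -0.00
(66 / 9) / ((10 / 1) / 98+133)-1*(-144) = 1409291 / 9783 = 144.06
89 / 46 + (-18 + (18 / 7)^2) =-21307 / 2254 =-9.45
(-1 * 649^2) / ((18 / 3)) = -421201 / 6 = -70200.17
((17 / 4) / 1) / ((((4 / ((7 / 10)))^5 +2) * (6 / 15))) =0.00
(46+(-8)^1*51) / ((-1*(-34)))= -181 / 17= -10.65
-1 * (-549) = 549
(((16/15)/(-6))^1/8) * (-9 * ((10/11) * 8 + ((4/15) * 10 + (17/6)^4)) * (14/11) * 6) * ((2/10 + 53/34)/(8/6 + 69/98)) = 108754211839/1108928700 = 98.07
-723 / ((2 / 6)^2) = -6507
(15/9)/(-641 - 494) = -1/681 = -0.00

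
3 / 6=1 / 2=0.50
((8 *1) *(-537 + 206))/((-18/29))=38396/9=4266.22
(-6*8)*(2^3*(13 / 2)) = -2496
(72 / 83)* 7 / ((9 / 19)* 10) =532 / 415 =1.28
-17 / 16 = -1.06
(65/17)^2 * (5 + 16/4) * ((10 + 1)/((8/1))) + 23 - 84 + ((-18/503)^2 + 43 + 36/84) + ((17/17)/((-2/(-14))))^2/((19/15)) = 15717694495743/77799255464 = 202.03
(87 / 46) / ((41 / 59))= 5133 / 1886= 2.72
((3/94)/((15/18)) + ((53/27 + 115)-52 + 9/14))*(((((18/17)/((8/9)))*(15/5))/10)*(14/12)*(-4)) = -17493501/159800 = -109.47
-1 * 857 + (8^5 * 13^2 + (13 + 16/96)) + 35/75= 166108459/30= 5536948.63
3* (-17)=-51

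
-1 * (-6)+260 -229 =37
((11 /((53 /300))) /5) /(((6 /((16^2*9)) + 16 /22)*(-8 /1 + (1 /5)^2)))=-69696000 /32516401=-2.14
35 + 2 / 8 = 141 / 4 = 35.25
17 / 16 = 1.06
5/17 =0.29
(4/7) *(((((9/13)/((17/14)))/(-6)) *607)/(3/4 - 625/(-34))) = -29136/16913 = -1.72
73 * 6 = 438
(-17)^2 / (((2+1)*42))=289 / 126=2.29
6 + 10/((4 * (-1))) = 7/2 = 3.50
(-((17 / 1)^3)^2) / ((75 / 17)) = -410338673 / 75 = -5471182.31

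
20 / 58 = 10 / 29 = 0.34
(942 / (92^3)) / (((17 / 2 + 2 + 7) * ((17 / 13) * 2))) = 6123 / 231659680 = 0.00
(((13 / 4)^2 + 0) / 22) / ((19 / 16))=169 / 418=0.40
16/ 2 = 8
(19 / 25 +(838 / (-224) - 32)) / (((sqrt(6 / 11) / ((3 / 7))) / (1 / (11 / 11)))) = -97947 * sqrt(66) / 39200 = -20.30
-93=-93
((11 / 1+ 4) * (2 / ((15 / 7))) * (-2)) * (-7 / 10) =98 / 5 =19.60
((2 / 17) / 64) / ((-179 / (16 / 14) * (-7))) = 1 / 596428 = 0.00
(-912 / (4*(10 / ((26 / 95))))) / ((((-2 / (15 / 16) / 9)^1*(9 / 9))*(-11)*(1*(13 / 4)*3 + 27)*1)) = -351 / 5390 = -0.07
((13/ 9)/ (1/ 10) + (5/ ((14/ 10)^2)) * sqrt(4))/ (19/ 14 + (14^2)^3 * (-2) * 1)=-17240/ 13282100307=-0.00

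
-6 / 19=-0.32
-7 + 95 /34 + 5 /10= -63 /17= -3.71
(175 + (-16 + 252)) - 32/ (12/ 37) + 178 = 490.33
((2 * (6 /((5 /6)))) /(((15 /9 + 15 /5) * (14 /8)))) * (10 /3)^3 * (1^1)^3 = 3200 /49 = 65.31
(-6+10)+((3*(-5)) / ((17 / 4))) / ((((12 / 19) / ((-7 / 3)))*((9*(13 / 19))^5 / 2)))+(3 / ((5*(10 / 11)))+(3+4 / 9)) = 8.11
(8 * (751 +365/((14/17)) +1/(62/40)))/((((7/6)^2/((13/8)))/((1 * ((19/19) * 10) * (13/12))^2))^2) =1564395947700625/8336272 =187661336.83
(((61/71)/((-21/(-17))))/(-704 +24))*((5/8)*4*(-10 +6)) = 61/5964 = 0.01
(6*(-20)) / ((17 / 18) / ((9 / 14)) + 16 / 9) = -9720 / 263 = -36.96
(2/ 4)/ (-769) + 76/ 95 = 6147/ 7690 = 0.80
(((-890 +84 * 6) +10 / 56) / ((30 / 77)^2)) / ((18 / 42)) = -21350329 / 3600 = -5930.65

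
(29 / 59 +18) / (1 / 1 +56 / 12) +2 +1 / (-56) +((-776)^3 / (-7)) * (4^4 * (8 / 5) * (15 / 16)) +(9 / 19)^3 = 1410815008395042465 / 55036616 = 25634116174.49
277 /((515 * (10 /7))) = 1939 /5150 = 0.38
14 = 14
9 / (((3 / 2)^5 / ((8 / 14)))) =0.68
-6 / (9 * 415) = -2 / 1245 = -0.00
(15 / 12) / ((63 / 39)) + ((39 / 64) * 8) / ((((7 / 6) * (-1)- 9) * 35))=1391 / 1830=0.76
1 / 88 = 0.01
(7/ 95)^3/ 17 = 343/ 14575375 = 0.00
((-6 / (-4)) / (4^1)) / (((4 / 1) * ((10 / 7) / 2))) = 0.13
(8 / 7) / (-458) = -0.00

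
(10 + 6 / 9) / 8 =4 / 3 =1.33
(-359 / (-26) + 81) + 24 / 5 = 12949 / 130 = 99.61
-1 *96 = -96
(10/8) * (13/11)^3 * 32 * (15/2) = 659100/1331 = 495.19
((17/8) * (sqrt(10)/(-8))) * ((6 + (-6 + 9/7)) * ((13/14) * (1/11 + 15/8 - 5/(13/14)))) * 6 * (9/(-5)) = -16156341 * sqrt(10)/1379840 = -37.03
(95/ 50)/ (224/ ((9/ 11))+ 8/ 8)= 171/ 24730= 0.01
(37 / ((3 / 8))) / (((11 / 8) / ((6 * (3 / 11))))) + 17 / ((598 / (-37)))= 8420275 / 72358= 116.37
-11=-11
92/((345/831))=1108/5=221.60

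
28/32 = 7/8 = 0.88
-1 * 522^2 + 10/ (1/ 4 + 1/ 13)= -4631708/ 17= -272453.41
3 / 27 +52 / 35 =503 / 315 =1.60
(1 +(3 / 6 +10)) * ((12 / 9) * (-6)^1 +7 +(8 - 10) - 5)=-92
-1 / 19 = -0.05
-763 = -763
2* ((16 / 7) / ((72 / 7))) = 4 / 9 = 0.44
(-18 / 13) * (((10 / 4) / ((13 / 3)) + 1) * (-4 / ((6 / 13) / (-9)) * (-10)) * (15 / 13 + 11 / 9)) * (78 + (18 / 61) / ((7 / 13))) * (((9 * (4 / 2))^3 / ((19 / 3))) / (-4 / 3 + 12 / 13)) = -713441182.94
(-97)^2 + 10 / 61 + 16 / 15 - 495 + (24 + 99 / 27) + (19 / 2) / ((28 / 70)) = 32817929 / 3660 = 8966.65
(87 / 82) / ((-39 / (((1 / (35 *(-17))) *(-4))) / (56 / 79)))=-464 / 3579095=-0.00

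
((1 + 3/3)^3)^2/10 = 6.40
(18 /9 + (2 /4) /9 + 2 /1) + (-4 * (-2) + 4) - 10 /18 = 15.50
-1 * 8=-8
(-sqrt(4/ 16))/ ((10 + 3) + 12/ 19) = -19/ 518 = -0.04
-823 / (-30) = 823 / 30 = 27.43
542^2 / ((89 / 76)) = 22326064 / 89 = 250854.65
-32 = -32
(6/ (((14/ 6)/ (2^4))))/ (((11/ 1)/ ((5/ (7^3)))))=1440/ 26411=0.05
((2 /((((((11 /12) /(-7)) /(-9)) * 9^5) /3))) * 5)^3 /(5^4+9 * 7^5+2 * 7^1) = 10976000 /39164639808411909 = 0.00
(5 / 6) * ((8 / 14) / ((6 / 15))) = 25 / 21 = 1.19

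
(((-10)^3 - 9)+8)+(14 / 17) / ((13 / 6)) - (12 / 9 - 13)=-655676 / 663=-988.95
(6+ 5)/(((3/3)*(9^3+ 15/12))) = 44/2921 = 0.02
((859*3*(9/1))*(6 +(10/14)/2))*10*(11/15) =7568649/7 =1081235.57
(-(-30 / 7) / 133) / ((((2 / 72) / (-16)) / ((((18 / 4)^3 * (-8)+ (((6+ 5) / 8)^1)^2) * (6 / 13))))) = 75386700 / 12103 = 6228.76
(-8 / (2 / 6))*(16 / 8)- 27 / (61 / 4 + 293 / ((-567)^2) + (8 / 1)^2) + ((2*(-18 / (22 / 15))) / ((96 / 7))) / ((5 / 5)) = -81743282097 / 1630610960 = -50.13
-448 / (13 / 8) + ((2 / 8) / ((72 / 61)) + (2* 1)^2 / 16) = -275.23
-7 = -7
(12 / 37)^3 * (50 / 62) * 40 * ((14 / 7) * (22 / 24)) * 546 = 1729728000 / 1570243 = 1101.57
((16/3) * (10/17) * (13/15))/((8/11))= 572/153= 3.74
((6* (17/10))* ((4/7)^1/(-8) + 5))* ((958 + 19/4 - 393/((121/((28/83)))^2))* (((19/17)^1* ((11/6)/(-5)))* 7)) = -509215667694861/3667703600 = -138837.74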